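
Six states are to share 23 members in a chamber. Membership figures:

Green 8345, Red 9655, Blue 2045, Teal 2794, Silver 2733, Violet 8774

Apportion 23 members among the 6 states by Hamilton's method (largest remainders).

Green=6, Red=6, Blue=1, Teal=2, Silver=2, Violet=6

The standard divisor is 34346/23 ≈ 1493.304.
Standard quotas: Green 5.5883, Red 6.4655, Blue 1.3694, Teal 1.8710, Silver 1.8302, Violet 5.8756.
Lower quotas: Green 5, Red 6, Blue 1, Teal 1, Silver 1, Violet 5 (sum 19, leaving 4 seats).
Remainders in descending order: Violet 0.8756, Teal 0.8710, Silver 0.8302, Green 0.5883, Red 0.4655, Blue 0.3694.
The surplus seats go to Violet, Teal, Silver, Green.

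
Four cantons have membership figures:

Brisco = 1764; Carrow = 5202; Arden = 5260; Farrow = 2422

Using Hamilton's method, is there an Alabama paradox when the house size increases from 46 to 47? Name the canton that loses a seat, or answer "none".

Brisco

At 46 seats: Brisco 6, Carrow 16, Arden 16, Farrow 8.
At 47 seats: Brisco 5, Carrow 17, Arden 17, Farrow 8.
Brisco drops from 6 to 5.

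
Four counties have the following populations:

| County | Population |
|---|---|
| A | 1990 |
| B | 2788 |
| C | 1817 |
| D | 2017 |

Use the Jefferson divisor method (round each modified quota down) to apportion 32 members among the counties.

A: 7; B: 11; C: 7; D: 7

Standard divisor 8612/32 ≈ 269.125; standard quotas: A 7.394, B 10.359, C 6.752, D 7.495.
Rounding down gives 7, 10, 6, 7 = 30 seats, so the divisor must be adjusted.
With modified divisor 252.8: modified quotas A 7.872, B 11.028, C 7.188, D 7.979.
Rounding down: A 7, B 11, C 7, D 7 (total 32).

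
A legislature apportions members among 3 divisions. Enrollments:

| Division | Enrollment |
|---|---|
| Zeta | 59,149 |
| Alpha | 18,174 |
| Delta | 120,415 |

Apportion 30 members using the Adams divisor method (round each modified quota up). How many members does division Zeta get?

Standard divisor 197738/30 ≈ 6591.267; standard quotas: Zeta 8.974, Alpha 2.757, Delta 18.269.
Rounding up gives 9, 3, 19 = 31 seats, so the divisor must be adjusted.
With modified divisor 6900: modified quotas Zeta 8.572, Alpha 2.634, Delta 17.451.
Rounding up: Zeta 9, Alpha 3, Delta 18 (total 30).
Zeta receives 9.

9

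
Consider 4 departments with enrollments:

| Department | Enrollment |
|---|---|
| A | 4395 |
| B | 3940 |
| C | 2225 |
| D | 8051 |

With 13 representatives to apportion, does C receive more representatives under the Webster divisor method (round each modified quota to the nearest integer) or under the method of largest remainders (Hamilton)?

Webster

Webster: A 3, B 3, C 2, D 5.
Hamilton: A 3, B 3, C 1, D 6.
C gets 2 under Webster and 1 under Hamilton.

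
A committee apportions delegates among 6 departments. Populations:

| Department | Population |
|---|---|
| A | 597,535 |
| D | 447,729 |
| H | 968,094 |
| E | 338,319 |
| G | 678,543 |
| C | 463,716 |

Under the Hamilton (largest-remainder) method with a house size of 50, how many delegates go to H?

14

Standard divisor: 3493936 ÷ 50 ≈ 69878.72.
Standard quotas: A 8.5510, D 6.4072, H 13.8539, E 4.8415, G 9.7103, C 6.6360.
Lower quotas: A 8, D 6, H 13, E 4, G 9, C 6 (sum 46, leaving 4 seats).
Remainders in descending order: H 0.8539, E 0.8415, G 0.7103, C 0.6360, A 0.5510, D 0.4072.
Largest remainders: H, E, G, C receive the extra seats.
H receives 14.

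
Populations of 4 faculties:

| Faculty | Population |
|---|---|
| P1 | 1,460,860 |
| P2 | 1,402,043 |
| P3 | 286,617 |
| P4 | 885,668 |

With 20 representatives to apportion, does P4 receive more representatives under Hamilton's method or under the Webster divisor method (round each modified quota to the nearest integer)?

Hamilton: P1 7, P2 7, P3 2, P4 4.
Webster: P1 7, P2 7, P3 1, P4 5.
P4 gets 4 under Hamilton and 5 under Webster.

Webster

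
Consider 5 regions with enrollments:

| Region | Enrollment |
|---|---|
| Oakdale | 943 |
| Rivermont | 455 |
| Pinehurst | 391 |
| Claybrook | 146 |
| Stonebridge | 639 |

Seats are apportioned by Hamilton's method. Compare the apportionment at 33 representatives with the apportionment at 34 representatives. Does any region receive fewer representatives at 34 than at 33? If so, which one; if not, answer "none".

At 33 seats: Oakdale 12, Rivermont 6, Pinehurst 5, Claybrook 2, Stonebridge 8.
At 34 seats: Oakdale 13, Rivermont 6, Pinehurst 5, Claybrook 2, Stonebridge 8.
No region's allocation decreased.

none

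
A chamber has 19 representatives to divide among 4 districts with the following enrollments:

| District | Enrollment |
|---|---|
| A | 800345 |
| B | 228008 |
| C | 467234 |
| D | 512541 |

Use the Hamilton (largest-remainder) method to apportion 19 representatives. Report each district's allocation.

Total 2008128; standard divisor 2008128/19 ≈ 105690.947.
Standard quotas: A 7.5725, B 2.1573, C 4.4208, D 4.8494.
Lower quotas: A 7, B 2, C 4, D 4 (sum 17, leaving 2 seats).
Remainders in descending order: D 0.8494, A 0.5725, C 0.4208, B 0.1573.
The surplus seats go to D, A.

A 8; B 2; C 4; D 5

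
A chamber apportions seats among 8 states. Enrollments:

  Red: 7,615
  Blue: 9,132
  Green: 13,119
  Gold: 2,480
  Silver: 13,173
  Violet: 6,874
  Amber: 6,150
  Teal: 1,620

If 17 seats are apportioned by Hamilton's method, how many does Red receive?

Standard divisor: 60163 ÷ 17 = 3539.
Standard quotas: Red 2.1517, Blue 2.5804, Green 3.7070, Gold 0.7008, Silver 3.7222, Violet 1.9424, Amber 1.7378, Teal 0.4578.
Lower quotas: Red 2, Blue 2, Green 3, Gold 0, Silver 3, Violet 1, Amber 1, Teal 0 (sum 12, leaving 5 seats).
Remainders in descending order: Violet 0.9424, Amber 0.7378, Silver 0.7222, Green 0.7070, Gold 0.7008, Blue 0.5804, Teal 0.4578, Red 0.1517.
The surplus seats go to Violet, Amber, Silver, Green, Gold.
Red receives 2.

2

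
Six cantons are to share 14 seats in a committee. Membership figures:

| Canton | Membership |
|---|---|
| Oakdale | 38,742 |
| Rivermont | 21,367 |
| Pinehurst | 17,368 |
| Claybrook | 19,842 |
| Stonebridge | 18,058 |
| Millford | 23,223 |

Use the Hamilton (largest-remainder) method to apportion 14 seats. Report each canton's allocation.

Oakdale 4, Rivermont 2, Pinehurst 2, Claybrook 2, Stonebridge 2, Millford 2

Total 138600; standard divisor 138600/14 = 9900.
Standard quotas: Oakdale 3.9133, Rivermont 2.1583, Pinehurst 1.7543, Claybrook 2.0042, Stonebridge 1.8240, Millford 2.3458.
Lower quotas: Oakdale 3, Rivermont 2, Pinehurst 1, Claybrook 2, Stonebridge 1, Millford 2 (sum 11, leaving 3 seats).
Remainders in descending order: Oakdale 0.9133, Stonebridge 0.8240, Pinehurst 0.7543, Millford 0.3458, Rivermont 0.1583, Claybrook 0.0042.
The surplus seats go to Oakdale, Stonebridge, Pinehurst.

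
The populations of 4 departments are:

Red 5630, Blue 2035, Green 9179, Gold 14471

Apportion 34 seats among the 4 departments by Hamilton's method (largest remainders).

Red 6, Blue 2, Green 10, Gold 16

Standard divisor: 31315 ÷ 34 ≈ 921.029.
Standard quotas: Red 6.1127, Blue 2.2095, Green 9.9660, Gold 15.7118.
Lower quotas: Red 6, Blue 2, Green 9, Gold 15 (sum 32, leaving 2 seats).
Remainders in descending order: Green 0.9660, Gold 0.7118, Blue 0.2095, Red 0.1127.
Largest remainders: Green, Gold receive the extra seats.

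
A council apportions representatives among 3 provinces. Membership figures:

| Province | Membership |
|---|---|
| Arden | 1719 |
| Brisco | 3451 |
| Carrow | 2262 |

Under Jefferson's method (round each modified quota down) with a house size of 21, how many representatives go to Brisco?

Standard divisor 7432/21 ≈ 353.905; standard quotas: Arden 4.857, Brisco 9.751, Carrow 6.392.
Rounding down gives 4, 9, 6 = 19 seats, so the divisor must be adjusted.
With modified divisor 330: modified quotas Arden 5.209, Brisco 10.458, Carrow 6.855.
Rounding down: Arden 5, Brisco 10, Carrow 6 (total 21).
Brisco receives 10.

10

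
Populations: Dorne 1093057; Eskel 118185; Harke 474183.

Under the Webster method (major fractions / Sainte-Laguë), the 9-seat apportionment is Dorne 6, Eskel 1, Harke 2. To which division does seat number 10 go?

Priority for the next seat is population ÷ (current seats + 0.5).
Priorities: Dorne 168162.615, Eskel 78790.000, Harke 189673.200.
Highest priority: Harke.

Harke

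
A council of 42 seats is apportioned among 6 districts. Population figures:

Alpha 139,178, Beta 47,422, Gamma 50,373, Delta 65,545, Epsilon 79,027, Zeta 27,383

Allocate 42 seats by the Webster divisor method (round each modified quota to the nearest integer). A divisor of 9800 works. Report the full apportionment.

With modified divisor 9800: modified quotas Alpha 14.202, Beta 4.839, Gamma 5.140, Delta 6.688, Epsilon 8.064, Zeta 2.794.
Rounding to the nearest integer: Alpha 14, Beta 5, Gamma 5, Delta 7, Epsilon 8, Zeta 3 (total 42).

Alpha 14, Beta 5, Gamma 5, Delta 7, Epsilon 8, Zeta 3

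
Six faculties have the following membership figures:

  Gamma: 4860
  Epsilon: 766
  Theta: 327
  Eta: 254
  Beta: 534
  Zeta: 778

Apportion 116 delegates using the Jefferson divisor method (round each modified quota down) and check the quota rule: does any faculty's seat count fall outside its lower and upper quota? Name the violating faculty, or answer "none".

Gamma

Standard quotas: Gamma 74.978, Epsilon 11.818, Theta 5.045, Eta 3.919, Beta 8.238, Zeta 12.003.
Jefferson allocation: Gamma 76, Epsilon 12, Theta 5, Eta 3, Beta 8, Zeta 12.
Gamma has quota 74.978 (lower 74, upper 75) but receives 76 — outside the quota interval.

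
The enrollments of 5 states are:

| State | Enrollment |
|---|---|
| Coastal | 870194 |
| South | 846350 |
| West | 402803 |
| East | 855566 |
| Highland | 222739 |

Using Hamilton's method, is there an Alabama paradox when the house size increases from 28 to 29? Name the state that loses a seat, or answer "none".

West

At 28 seats: Coastal 8, South 7, West 4, East 7, Highland 2.
At 29 seats: Coastal 8, South 8, West 3, East 8, Highland 2.
West drops from 4 to 3.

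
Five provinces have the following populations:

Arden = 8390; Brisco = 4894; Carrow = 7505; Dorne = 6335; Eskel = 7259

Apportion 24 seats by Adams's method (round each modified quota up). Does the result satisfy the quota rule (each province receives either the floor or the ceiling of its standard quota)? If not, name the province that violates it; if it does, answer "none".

none

Standard quotas: Arden 5.856, Brisco 3.416, Carrow 5.239, Dorne 4.422, Eskel 5.067.
Adams allocation: Arden 6, Brisco 4, Carrow 5, Dorne 4, Eskel 5.
Every allocation lies between the lower and upper quota.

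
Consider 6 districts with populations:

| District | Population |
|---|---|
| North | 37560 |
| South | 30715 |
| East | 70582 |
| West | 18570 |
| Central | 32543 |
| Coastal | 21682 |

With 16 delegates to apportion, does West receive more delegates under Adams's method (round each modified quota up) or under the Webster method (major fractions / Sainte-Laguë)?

Adams

Adams: North 3, South 2, East 5, West 2, Central 2, Coastal 2.
Webster: North 3, South 2, East 5, West 1, Central 3, Coastal 2.
West gets 2 under Adams and 1 under Webster.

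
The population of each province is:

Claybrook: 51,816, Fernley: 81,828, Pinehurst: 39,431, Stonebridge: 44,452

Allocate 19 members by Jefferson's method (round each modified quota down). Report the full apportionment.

Claybrook: 5, Fernley: 7, Pinehurst: 3, Stonebridge: 4

Standard divisor 217527/19 ≈ 11448.789; standard quotas: Claybrook 4.526, Fernley 7.147, Pinehurst 3.444, Stonebridge 3.883.
Rounding down gives 4, 7, 3, 3 = 17 seats, so the divisor must be adjusted.
With modified divisor 10300: modified quotas Claybrook 5.031, Fernley 7.944, Pinehurst 3.828, Stonebridge 4.316.
Rounding down: Claybrook 5, Fernley 7, Pinehurst 3, Stonebridge 4 (total 19).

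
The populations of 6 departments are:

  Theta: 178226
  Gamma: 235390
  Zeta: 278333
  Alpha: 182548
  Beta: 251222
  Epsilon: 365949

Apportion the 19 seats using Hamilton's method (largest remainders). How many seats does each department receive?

The standard divisor is 1491668/19 ≈ 78508.842.
Standard quotas: Theta 2.2701, Gamma 2.9983, Zeta 3.5452, Alpha 2.3252, Beta 3.1999, Epsilon 4.6612.
Lower quotas: Theta 2, Gamma 2, Zeta 3, Alpha 2, Beta 3, Epsilon 4 (sum 16, leaving 3 seats).
Remainders in descending order: Gamma 0.9983, Epsilon 0.6612, Zeta 0.5452, Alpha 0.3252, Theta 0.2701, Beta 0.1999.
The surplus seats go to Gamma, Epsilon, Zeta.

Theta 2, Gamma 3, Zeta 4, Alpha 2, Beta 3, Epsilon 5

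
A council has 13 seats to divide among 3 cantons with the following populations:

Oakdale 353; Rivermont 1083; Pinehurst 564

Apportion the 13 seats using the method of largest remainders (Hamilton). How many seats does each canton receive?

Standard divisor: 2000 ÷ 13 ≈ 153.846.
Standard quotas: Oakdale 2.295, Rivermont 7.040, Pinehurst 3.666.
Lower quotas: Oakdale 2, Rivermont 7, Pinehurst 3 (sum 12, leaving 1 seat).
Remainders in descending order: Pinehurst 0.666, Oakdale 0.294, Rivermont 0.040.
Largest remainder: Pinehurst receives the extra seat.

Oakdale=2; Rivermont=7; Pinehurst=4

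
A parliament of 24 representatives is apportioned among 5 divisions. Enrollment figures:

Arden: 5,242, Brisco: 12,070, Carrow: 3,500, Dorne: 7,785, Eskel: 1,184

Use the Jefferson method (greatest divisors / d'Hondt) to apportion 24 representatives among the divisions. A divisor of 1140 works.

Arden 4, Brisco 10, Carrow 3, Dorne 6, Eskel 1

With modified divisor 1140: modified quotas Arden 4.598, Brisco 10.588, Carrow 3.070, Dorne 6.829, Eskel 1.039.
Rounding down: Arden 4, Brisco 10, Carrow 3, Dorne 6, Eskel 1 (total 24).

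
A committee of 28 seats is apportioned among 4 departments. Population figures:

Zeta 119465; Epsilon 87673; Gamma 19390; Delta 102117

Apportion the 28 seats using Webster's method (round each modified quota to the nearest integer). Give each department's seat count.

Zeta 10, Epsilon 7, Gamma 2, Delta 9

Standard divisor 328645/28 ≈ 11737.321; standard quotas: Zeta 10.178, Epsilon 7.470, Gamma 1.652, Delta 8.700.
Rounding to the nearest integer gives Zeta 10, Epsilon 7, Gamma 2, Delta 9 — total 28, matching the house size, so no adjustment is needed.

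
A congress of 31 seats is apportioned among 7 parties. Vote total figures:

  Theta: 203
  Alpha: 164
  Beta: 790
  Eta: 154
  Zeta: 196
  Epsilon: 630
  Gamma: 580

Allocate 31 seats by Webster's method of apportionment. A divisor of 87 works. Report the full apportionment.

Theta 2; Alpha 2; Beta 9; Eta 2; Zeta 2; Epsilon 7; Gamma 7

With modified divisor 87: modified quotas Theta 2.333, Alpha 1.885, Beta 9.080, Eta 1.770, Zeta 2.253, Epsilon 7.241, Gamma 6.667.
Rounding to the nearest integer: Theta 2, Alpha 2, Beta 9, Eta 2, Zeta 2, Epsilon 7, Gamma 7 (total 31).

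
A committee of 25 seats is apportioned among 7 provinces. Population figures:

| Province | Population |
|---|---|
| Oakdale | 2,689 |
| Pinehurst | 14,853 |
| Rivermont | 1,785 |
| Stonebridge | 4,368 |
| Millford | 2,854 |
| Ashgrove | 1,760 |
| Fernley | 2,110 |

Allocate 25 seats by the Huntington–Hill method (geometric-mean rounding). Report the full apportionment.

Oakdale=2; Pinehurst=12; Rivermont=2; Stonebridge=4; Millford=2; Ashgrove=1; Fernley=2

With divisor 1253: modified quotas Oakdale 2.146, Pinehurst 11.854, Rivermont 1.425, Stonebridge 3.486, Millford 2.278, Ashgrove 1.405, Fernley 1.684.
Geometric-mean thresholds: Oakdale √(2·3)=2.449, Pinehurst √(11·12)=11.489, Rivermont √(1·2)=1.414, Stonebridge √(3·4)=3.464, Millford √(2·3)=2.449, Ashgrove √(1·2)=1.414, Fernley √(1·2)=1.414.
Each quota rounded against its threshold gives Oakdale 2, Pinehurst 12, Rivermont 2, Stonebridge 4, Millford 2, Ashgrove 1, Fernley 2 (total 25).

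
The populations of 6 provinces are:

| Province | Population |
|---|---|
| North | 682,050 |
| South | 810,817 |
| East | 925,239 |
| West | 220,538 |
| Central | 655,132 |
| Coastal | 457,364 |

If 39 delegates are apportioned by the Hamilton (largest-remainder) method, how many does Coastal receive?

5

Total 3751140; standard divisor 3751140/39 ≈ 96183.077.
Standard quotas: North 7.0912, South 8.4299, East 9.6196, West 2.2929, Central 6.8113, Coastal 4.7551.
Lower quotas: North 7, South 8, East 9, West 2, Central 6, Coastal 4 (sum 36, leaving 3 seats).
Remainders in descending order: Central 0.8113, Coastal 0.7551, East 0.6196, South 0.4299, West 0.2929, North 0.0912.
The surplus seats go to Central, Coastal, East.
Coastal receives 5.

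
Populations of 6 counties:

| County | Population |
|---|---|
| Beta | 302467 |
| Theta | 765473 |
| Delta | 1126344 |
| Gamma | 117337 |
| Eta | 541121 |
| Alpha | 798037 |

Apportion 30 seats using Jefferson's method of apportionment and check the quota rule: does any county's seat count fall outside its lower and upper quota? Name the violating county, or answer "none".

Standard quotas: Beta 2.485, Theta 6.290, Delta 9.256, Gamma 0.964, Eta 4.447, Alpha 6.558.
Jefferson allocation: Beta 2, Theta 6, Delta 10, Gamma 1, Eta 4, Alpha 7.
Every allocation lies between the lower and upper quota.

none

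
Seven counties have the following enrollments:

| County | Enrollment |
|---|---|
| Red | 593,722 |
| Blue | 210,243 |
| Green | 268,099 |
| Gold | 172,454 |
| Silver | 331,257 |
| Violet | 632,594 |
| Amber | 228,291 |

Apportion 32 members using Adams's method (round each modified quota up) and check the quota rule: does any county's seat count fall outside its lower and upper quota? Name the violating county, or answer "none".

none

Standard quotas: Red 7.797, Blue 2.761, Green 3.521, Gold 2.265, Silver 4.350, Violet 8.308, Amber 2.998.
Adams allocation: Red 7, Blue 3, Green 4, Gold 3, Silver 4, Violet 8, Amber 3.
Every allocation lies between the lower and upper quota.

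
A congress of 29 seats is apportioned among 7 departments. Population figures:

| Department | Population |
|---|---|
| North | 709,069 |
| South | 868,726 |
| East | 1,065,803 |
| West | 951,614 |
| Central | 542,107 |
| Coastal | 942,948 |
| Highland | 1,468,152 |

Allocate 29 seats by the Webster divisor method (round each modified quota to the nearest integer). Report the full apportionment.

North 3, South 4, East 5, West 4, Central 2, Coastal 4, Highland 7

Standard divisor 6548419/29 ≈ 225807.552; standard quotas: North 3.140, South 3.847, East 4.720, West 4.214, Central 2.401, Coastal 4.176, Highland 6.502.
Rounding to the nearest integer gives North 3, South 4, East 5, West 4, Central 2, Coastal 4, Highland 7 — total 29, matching the house size, so no adjustment is needed.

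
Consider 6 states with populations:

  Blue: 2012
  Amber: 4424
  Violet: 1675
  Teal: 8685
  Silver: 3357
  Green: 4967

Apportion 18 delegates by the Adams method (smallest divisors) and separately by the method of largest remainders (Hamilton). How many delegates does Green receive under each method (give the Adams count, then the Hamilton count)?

Adams: Blue 2, Amber 3, Violet 1, Teal 6, Silver 3, Green 3.
Hamilton: Blue 2, Amber 3, Violet 1, Teal 6, Silver 2, Green 4.
Green gets 3 under Adams and 4 under Hamilton.

3 and 4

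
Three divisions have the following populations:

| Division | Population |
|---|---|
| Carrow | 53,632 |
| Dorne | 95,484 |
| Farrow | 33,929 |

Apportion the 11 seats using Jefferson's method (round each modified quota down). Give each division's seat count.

Carrow 3, Dorne 6, Farrow 2

Standard divisor 183045/11 ≈ 16640.455; standard quotas: Carrow 3.223, Dorne 5.738, Farrow 2.039.
Rounding down gives 3, 5, 2 = 10 seats, so the divisor must be adjusted.
With modified divisor 14800: modified quotas Carrow 3.624, Dorne 6.452, Farrow 2.292.
Rounding down: Carrow 3, Dorne 6, Farrow 2 (total 11).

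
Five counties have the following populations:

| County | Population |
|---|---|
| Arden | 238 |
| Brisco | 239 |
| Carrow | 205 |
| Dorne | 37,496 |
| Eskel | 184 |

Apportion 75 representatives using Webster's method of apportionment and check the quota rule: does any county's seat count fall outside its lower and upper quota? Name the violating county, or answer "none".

Dorne

Standard quotas: Arden 0.465, Brisco 0.467, Carrow 0.401, Dorne 73.307, Eskel 0.360.
Webster allocation: Arden 0, Brisco 0, Carrow 0, Dorne 75, Eskel 0.
Dorne has quota 73.307 (lower 73, upper 74) but receives 75 — outside the quota interval.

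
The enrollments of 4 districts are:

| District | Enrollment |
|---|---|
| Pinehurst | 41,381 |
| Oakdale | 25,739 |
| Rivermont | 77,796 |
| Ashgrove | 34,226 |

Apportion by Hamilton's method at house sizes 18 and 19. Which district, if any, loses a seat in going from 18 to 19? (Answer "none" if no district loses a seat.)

none

At 18 seats: Pinehurst 4, Oakdale 3, Rivermont 8, Ashgrove 3.
At 19 seats: Pinehurst 4, Oakdale 3, Rivermont 8, Ashgrove 4.
No district's allocation decreased.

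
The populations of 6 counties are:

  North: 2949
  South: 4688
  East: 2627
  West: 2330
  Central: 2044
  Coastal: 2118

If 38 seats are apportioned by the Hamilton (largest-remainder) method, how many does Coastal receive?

5

Standard divisor: 16756 ÷ 38 ≈ 440.947.
Standard quotas: North 6.688, South 10.632, East 5.958, West 5.284, Central 4.635, Coastal 4.803.
Lower quotas: North 6, South 10, East 5, West 5, Central 4, Coastal 4 (sum 34, leaving 4 seats).
Remainders in descending order: East 0.958, Coastal 0.803, North 0.688, Central 0.635, South 0.632, West 0.284.
Largest remainders: East, Coastal, North, Central receive the extra seats.
Coastal receives 5.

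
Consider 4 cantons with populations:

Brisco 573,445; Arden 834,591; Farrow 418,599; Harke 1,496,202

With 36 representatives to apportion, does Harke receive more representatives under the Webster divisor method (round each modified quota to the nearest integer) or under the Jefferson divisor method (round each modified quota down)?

Webster: Brisco 6, Arden 9, Farrow 5, Harke 16.
Jefferson: Brisco 6, Arden 9, Farrow 4, Harke 17.
Harke gets 16 under Webster and 17 under Jefferson.

Jefferson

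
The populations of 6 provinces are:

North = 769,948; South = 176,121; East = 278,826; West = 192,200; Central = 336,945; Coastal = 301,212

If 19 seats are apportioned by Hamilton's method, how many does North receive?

Total 2055252; standard divisor 2055252/19 ≈ 108171.158.
Standard quotas: North 7.1179, South 1.6282, East 2.5776, West 1.7768, Central 3.1149, Coastal 2.7846.
Lower quotas: North 7, South 1, East 2, West 1, Central 3, Coastal 2 (sum 16, leaving 3 seats).
Remainders in descending order: Coastal 0.7846, West 0.7768, South 0.6282, East 0.5776, North 0.1179, Central 0.1149.
The surplus seats go to Coastal, West, South.
North receives 7.

7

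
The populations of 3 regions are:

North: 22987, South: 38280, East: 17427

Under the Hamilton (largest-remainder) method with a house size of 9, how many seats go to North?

3

Standard divisor: 78694 ÷ 9 ≈ 8743.778.
Standard quotas: North 2.6290, South 4.3780, East 1.9931.
Lower quotas: North 2, South 4, East 1 (sum 7, leaving 2 seats).
Remainders in descending order: East 0.9931, North 0.6290, South 0.3780.
Largest remainders: East, North receive the extra seats.
North receives 3.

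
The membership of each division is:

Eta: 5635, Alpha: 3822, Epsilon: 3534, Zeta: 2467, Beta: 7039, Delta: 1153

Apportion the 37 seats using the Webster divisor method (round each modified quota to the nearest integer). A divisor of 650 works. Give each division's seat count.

With modified divisor 650: modified quotas Eta 8.669, Alpha 5.880, Epsilon 5.437, Zeta 3.795, Beta 10.829, Delta 1.774.
Rounding to the nearest integer: Eta 9, Alpha 6, Epsilon 5, Zeta 4, Beta 11, Delta 2 (total 37).

Eta: 9, Alpha: 6, Epsilon: 5, Zeta: 4, Beta: 11, Delta: 2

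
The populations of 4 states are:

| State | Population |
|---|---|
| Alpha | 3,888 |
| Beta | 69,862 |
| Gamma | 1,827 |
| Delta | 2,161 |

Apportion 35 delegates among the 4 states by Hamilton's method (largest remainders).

Alpha=2, Beta=31, Gamma=1, Delta=1

The standard divisor is 77738/35 ≈ 2221.086.
Standard quotas: Alpha 1.7505, Beta 31.4540, Gamma 0.8226, Delta 0.9729.
Lower quotas: Alpha 1, Beta 31, Gamma 0, Delta 0 (sum 32, leaving 3 seats).
Remainders in descending order: Delta 0.9729, Gamma 0.8226, Alpha 0.7505, Beta 0.4540.
The surplus seats go to Delta, Gamma, Alpha.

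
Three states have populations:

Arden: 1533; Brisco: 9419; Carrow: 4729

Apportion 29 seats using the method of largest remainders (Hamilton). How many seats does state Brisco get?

Total 15681; standard divisor 15681/29 ≈ 540.724.
Standard quotas: Arden 2.8351, Brisco 17.4192, Carrow 8.7457.
Lower quotas: Arden 2, Brisco 17, Carrow 8 (sum 27, leaving 2 seats).
Remainders in descending order: Arden 0.8351, Carrow 0.7457, Brisco 0.4192.
Largest remainders: Arden, Carrow receive the extra seats.
Brisco receives 17.

17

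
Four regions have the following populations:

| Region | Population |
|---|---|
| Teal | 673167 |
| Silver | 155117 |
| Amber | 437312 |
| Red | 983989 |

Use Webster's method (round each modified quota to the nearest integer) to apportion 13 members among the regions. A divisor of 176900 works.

Teal 4, Silver 1, Amber 2, Red 6

With modified divisor 176900: modified quotas Teal 3.805, Silver 0.877, Amber 2.472, Red 5.562.
Rounding to the nearest integer: Teal 4, Silver 1, Amber 2, Red 6 (total 13).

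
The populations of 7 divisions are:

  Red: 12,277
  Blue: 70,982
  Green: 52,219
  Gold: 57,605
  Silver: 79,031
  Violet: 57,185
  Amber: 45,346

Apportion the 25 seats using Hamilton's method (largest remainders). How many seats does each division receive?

Red=1, Blue=5, Green=3, Gold=4, Silver=5, Violet=4, Amber=3

Total 374645; standard divisor 374645/25 ≈ 14985.8.
Standard quotas: Red 0.8192, Blue 4.7366, Green 3.4846, Gold 3.8440, Silver 5.2737, Violet 3.8159, Amber 3.0259.
Lower quotas: Red 0, Blue 4, Green 3, Gold 3, Silver 5, Violet 3, Amber 3 (sum 21, leaving 4 seats).
Remainders in descending order: Gold 0.8440, Red 0.8192, Violet 0.8159, Blue 0.7366, Green 0.4846, Silver 0.2737, Amber 0.0259.
Largest remainders: Gold, Red, Violet, Blue receive the extra seats.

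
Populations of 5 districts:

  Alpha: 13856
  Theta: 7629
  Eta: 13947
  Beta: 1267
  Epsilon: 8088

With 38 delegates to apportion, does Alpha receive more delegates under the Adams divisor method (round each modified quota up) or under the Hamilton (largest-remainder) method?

Adams: Alpha 11, Theta 7, Eta 12, Beta 1, Epsilon 7.
Hamilton: Alpha 12, Theta 6, Eta 12, Beta 1, Epsilon 7.
Alpha gets 11 under Adams and 12 under Hamilton.

Hamilton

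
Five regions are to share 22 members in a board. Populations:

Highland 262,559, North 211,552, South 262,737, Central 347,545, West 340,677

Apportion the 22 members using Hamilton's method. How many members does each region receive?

The standard divisor is 1425070/22 ≈ 64775.909.
Standard quotas: Highland 4.0533, North 3.2659, South 4.0561, Central 5.3653, West 5.2593.
Lower quotas: Highland 4, North 3, South 4, Central 5, West 5 (sum 21, leaving 1 seat).
Remainders in descending order: Central 0.3653, North 0.2659, West 0.2593, South 0.0561, Highland 0.0533.
The surplus seat goes to Central.

Highland: 4; North: 3; South: 4; Central: 6; West: 5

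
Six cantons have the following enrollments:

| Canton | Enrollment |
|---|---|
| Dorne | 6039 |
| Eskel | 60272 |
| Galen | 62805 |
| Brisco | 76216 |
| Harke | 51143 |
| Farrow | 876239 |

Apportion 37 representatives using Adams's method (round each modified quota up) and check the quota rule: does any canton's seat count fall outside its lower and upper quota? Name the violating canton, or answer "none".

Farrow

Standard quotas: Dorne 0.197, Eskel 1.969, Galen 2.052, Brisco 2.490, Harke 1.671, Farrow 28.622.
Adams allocation: Dorne 1, Eskel 2, Galen 2, Brisco 3, Harke 2, Farrow 27.
Farrow has quota 28.622 (lower 28, upper 29) but receives 27 — outside the quota interval.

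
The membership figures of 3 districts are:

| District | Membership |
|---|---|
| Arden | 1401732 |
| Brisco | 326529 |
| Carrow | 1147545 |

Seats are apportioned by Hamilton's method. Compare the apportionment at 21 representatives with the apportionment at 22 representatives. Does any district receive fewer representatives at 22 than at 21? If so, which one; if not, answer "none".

At 21 seats: Arden 10, Brisco 3, Carrow 8.
At 22 seats: Arden 11, Brisco 2, Carrow 9.
Brisco drops from 3 to 2.

Brisco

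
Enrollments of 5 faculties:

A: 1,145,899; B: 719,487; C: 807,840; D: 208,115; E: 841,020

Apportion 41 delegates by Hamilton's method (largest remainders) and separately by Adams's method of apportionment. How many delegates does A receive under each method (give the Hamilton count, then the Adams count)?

Hamilton: A 13, B 8, C 9, D 2, E 9.
Adams: A 12, B 8, C 9, D 3, E 9.
A gets 13 under Hamilton and 12 under Adams.

13 and 12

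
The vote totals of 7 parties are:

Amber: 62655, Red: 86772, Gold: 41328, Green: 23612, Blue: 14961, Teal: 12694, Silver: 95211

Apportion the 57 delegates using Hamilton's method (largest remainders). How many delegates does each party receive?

The standard divisor is 337233/57 ≈ 5916.368.
Standard quotas: Amber 10.5901, Red 14.6664, Gold 6.9854, Green 3.9910, Blue 2.5287, Teal 2.1456, Silver 16.0928.
Lower quotas: Amber 10, Red 14, Gold 6, Green 3, Blue 2, Teal 2, Silver 16 (sum 53, leaving 4 seats).
Remainders in descending order: Green 0.9910, Gold 0.9854, Red 0.6664, Amber 0.5901, Blue 0.5287, Teal 0.1456, Silver 0.0928.
Largest remainders: Green, Gold, Red, Amber receive the extra seats.

Amber=11, Red=15, Gold=7, Green=4, Blue=2, Teal=2, Silver=16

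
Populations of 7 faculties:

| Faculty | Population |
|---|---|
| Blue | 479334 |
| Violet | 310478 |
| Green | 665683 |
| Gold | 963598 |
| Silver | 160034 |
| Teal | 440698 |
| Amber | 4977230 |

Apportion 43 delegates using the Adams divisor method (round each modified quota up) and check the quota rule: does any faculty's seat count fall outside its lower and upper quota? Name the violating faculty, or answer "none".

Standard quotas: Blue 2.577, Violet 1.669, Green 3.579, Gold 5.181, Silver 0.860, Teal 2.370, Amber 26.762.
Adams allocation: Blue 3, Violet 2, Green 4, Gold 5, Silver 1, Teal 3, Amber 25.
Amber has quota 26.762 (lower 26, upper 27) but receives 25 — outside the quota interval.

Amber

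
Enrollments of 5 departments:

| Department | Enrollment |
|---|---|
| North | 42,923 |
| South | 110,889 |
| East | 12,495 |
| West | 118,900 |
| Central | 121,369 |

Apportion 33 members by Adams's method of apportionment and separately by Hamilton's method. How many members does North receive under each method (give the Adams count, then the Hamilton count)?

Adams: North 4, South 9, East 1, West 9, Central 10.
Hamilton: North 3, South 9, East 1, West 10, Central 10.
North gets 4 under Adams and 3 under Hamilton.

4 and 3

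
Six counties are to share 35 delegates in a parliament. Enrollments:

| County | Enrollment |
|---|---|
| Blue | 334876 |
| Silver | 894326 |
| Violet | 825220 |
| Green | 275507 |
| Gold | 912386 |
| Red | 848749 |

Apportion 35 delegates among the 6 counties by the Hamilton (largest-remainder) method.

Total 4091064; standard divisor 4091064/35 ≈ 116887.543.
Standard quotas: Blue 2.8649, Silver 7.6512, Violet 7.0599, Green 2.3570, Gold 7.8057, Red 7.2612.
Lower quotas: Blue 2, Silver 7, Violet 7, Green 2, Gold 7, Red 7 (sum 32, leaving 3 seats).
Remainders in descending order: Blue 0.8649, Gold 0.8057, Silver 0.6512, Green 0.3570, Red 0.2612, Violet 0.0599.
Largest remainders: Blue, Gold, Silver receive the extra seats.

Blue=3; Silver=8; Violet=7; Green=2; Gold=8; Red=7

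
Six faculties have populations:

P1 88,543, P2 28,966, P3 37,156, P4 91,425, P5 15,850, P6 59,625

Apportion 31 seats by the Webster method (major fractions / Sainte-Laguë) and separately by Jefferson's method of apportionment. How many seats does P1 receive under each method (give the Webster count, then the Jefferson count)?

8 and 9

Webster: P1 8, P2 3, P3 4, P4 9, P5 1, P6 6.
Jefferson: P1 9, P2 3, P3 3, P4 9, P5 1, P6 6.
P1 gets 8 under Webster and 9 under Jefferson.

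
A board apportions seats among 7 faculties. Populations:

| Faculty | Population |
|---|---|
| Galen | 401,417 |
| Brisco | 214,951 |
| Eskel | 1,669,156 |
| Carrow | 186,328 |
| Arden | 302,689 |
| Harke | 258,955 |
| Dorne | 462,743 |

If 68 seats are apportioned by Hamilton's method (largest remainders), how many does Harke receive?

5

Total 3496239; standard divisor 3496239/68 ≈ 51415.279.
Standard quotas: Galen 7.8073, Brisco 4.1807, Eskel 32.4642, Carrow 3.6240, Arden 5.8871, Harke 5.0365, Dorne 9.0001.
Lower quotas: Galen 7, Brisco 4, Eskel 32, Carrow 3, Arden 5, Harke 5, Dorne 9 (sum 65, leaving 3 seats).
Remainders in descending order: Arden 0.8871, Galen 0.8073, Carrow 0.6240, Eskel 0.4642, Brisco 0.1807, Harke 0.0365, Dorne 0.0001.
The surplus seats go to Arden, Galen, Carrow.
Harke receives 5.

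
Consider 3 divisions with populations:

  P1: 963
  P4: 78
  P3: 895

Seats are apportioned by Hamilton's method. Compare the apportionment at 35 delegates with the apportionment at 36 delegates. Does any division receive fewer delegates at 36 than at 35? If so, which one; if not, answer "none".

At 35 seats: P1 17, P4 2, P3 16.
At 36 seats: P1 18, P4 1, P3 17.
P4 drops from 2 to 1.

P4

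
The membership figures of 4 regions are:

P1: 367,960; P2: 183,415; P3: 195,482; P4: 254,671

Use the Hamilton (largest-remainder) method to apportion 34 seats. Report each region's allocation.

P1 12, P2 6, P3 7, P4 9

Total 1001528; standard divisor 1001528/34 ≈ 29456.706.
Standard quotas: P1 12.4916, P2 6.2266, P3 6.6362, P4 8.6456.
Lower quotas: P1 12, P2 6, P3 6, P4 8 (sum 32, leaving 2 seats).
Remainders in descending order: P4 0.6456, P3 0.6362, P1 0.4916, P2 0.2266.
Largest remainders: P4, P3 receive the extra seats.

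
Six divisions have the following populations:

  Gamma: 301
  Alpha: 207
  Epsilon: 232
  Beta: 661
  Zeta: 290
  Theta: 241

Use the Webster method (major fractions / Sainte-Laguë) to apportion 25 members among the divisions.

Gamma 4, Alpha 3, Epsilon 3, Beta 8, Zeta 4, Theta 3

Standard divisor 1932/25 ≈ 77.28; standard quotas: Gamma 3.895, Alpha 2.679, Epsilon 3.002, Beta 8.553, Zeta 3.753, Theta 3.119.
Rounding to the nearest integer gives 4, 3, 3, 9, 4, 3 = 26 seats, so the divisor must be adjusted.
With modified divisor 80: modified quotas Gamma 3.763, Alpha 2.587, Epsilon 2.900, Beta 8.262, Zeta 3.625, Theta 3.013.
Rounding to the nearest integer: Gamma 4, Alpha 3, Epsilon 3, Beta 8, Zeta 4, Theta 3 (total 25).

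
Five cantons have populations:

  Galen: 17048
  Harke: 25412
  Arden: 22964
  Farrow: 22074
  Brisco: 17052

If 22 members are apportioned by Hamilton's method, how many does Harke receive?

5

The standard divisor is 104550/22 ≈ 4752.273.
Standard quotas: Galen 3.5873, Harke 5.3473, Arden 4.8322, Farrow 4.6449, Brisco 3.5882.
Lower quotas: Galen 3, Harke 5, Arden 4, Farrow 4, Brisco 3 (sum 19, leaving 3 seats).
Remainders in descending order: Arden 0.8322, Farrow 0.6449, Brisco 0.5882, Galen 0.5873, Harke 0.3473.
Largest remainders: Arden, Farrow, Brisco receive the extra seats.
Harke receives 5.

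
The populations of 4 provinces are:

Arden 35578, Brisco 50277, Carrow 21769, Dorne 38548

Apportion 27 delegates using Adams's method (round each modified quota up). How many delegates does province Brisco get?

Standard divisor 146172/27 ≈ 5413.778; standard quotas: Arden 6.572, Brisco 9.287, Carrow 4.021, Dorne 7.120.
Rounding up gives 7, 10, 5, 8 = 30 seats, so the divisor must be adjusted.
With modified divisor 5800: modified quotas Arden 6.134, Brisco 8.668, Carrow 3.753, Dorne 6.646.
Rounding up: Arden 7, Brisco 9, Carrow 4, Dorne 7 (total 27).
Brisco receives 9.

9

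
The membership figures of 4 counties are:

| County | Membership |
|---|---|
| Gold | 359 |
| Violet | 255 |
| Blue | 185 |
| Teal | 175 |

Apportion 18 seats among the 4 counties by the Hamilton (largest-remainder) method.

Total 974; standard divisor 974/18 ≈ 54.111.
Standard quotas: Gold 6.634, Violet 4.713, Blue 3.419, Teal 3.234.
Lower quotas: Gold 6, Violet 4, Blue 3, Teal 3 (sum 16, leaving 2 seats).
Remainders in descending order: Violet 0.713, Gold 0.634, Blue 0.419, Teal 0.234.
The surplus seats go to Violet, Gold.

Gold=7, Violet=5, Blue=3, Teal=3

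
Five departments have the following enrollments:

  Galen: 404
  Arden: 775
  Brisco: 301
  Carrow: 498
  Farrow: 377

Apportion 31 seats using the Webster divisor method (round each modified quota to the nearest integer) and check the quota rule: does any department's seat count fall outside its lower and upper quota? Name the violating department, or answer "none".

Standard quotas: Galen 5.318, Arden 10.202, Brisco 3.962, Carrow 6.555, Farrow 4.963.
Webster allocation: Galen 5, Arden 10, Brisco 4, Carrow 7, Farrow 5.
Every allocation lies between the lower and upper quota.

none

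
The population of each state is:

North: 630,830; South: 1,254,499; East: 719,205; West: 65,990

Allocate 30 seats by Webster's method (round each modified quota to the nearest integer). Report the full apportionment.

North 7, South 14, East 8, West 1

Standard divisor 2670524/30 ≈ 89017.467; standard quotas: North 7.087, South 14.093, East 8.079, West 0.741.
Rounding to the nearest integer gives North 7, South 14, East 8, West 1 — total 30, matching the house size, so no adjustment is needed.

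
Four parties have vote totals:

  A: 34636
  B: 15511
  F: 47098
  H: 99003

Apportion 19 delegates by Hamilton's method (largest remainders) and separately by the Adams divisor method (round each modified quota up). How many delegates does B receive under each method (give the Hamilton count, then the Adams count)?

Hamilton: A 3, B 1, F 5, H 10.
Adams: A 3, B 2, F 5, H 9.
B gets 1 under Hamilton and 2 under Adams.

1 and 2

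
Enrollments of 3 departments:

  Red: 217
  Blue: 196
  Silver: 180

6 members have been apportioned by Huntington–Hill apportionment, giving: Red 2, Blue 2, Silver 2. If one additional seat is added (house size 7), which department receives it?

Red

Priority for the next seat is population ÷ (√(s·(s+1))).
Priorities: Red 88.590, Blue 80.017, Silver 73.485.
Highest priority: Red.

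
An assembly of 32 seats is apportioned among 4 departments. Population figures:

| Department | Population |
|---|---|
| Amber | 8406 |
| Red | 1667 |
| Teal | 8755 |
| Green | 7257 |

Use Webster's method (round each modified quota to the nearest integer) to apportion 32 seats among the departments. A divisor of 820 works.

With modified divisor 820: modified quotas Amber 10.251, Red 2.033, Teal 10.677, Green 8.850.
Rounding to the nearest integer: Amber 10, Red 2, Teal 11, Green 9 (total 32).

Amber 10, Red 2, Teal 11, Green 9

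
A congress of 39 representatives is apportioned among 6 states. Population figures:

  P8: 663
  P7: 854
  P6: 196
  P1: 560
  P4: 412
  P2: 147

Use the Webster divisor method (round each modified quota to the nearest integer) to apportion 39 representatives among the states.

P8 9; P7 11; P6 3; P1 8; P4 6; P2 2

Standard divisor 2832/39 ≈ 72.615; standard quotas: P8 9.130, P7 11.761, P6 2.699, P1 7.712, P4 5.674, P2 2.024.
Rounding to the nearest integer gives 9, 12, 3, 8, 6, 2 = 40 seats, so the divisor must be adjusted.
With modified divisor 74.46: modified quotas P8 8.904, P7 11.469, P6 2.632, P1 7.521, P4 5.533, P2 1.974.
Rounding to the nearest integer: P8 9, P7 11, P6 3, P1 8, P4 6, P2 2 (total 39).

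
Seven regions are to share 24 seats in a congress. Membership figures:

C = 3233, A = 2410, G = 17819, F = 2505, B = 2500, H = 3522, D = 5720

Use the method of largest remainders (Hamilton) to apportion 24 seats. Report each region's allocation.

C 2, A 1, G 11, F 2, B 2, H 2, D 4

Total 37709; standard divisor 37709/24 ≈ 1571.208.
Standard quotas: C 2.0577, A 1.5339, G 11.3410, F 1.5943, B 1.5911, H 2.2416, D 3.6405.
Lower quotas: C 2, A 1, G 11, F 1, B 1, H 2, D 3 (sum 21, leaving 3 seats).
Remainders in descending order: D 0.6405, F 0.5943, B 0.5911, A 0.5339, G 0.3410, H 0.2416, C 0.0577.
The surplus seats go to D, F, B.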